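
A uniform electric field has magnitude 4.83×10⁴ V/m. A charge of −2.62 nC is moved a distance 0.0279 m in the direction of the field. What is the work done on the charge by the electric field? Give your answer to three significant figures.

-3.53×10⁻⁶ J

The potential change for a displacement 0.0279 m in the direction of the field is ΔV = −Ed = -1350 V.
W_field = −qΔV = -3.53×10⁻⁶ J.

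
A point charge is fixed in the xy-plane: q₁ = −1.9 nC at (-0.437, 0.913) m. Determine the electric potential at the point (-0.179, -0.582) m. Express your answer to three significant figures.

-11.3 V

Electric potential is a scalar, so the contributions from each charge add algebraically: V = Σ kqᵢ/rᵢ.
Distances from the field point to each charge: r₁ = 1.52 m.
V = k[(-1.90×10⁻⁹)/(1.52)] = -11.3 V.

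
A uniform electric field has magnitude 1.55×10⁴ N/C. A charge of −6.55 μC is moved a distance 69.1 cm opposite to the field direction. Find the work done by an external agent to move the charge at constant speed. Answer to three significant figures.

The potential change for a displacement 69.1 cm opposite to the field direction is ΔV = +Ed = 1.07×10⁴ V.
W_ext = qΔV = -0.0702 J.

-0.0702 J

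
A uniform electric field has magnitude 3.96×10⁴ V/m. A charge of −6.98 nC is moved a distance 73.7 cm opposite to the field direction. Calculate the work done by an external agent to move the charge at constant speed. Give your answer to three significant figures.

The potential change for a displacement 73.7 cm opposite to the field direction is ΔV = +Ed = 2.92×10⁴ V.
W_ext = qΔV = -2.04×10⁻⁴ J.

-2.04×10⁻⁴ J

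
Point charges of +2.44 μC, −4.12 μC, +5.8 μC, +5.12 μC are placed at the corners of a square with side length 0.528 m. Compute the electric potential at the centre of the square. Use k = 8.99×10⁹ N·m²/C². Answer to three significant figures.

Electric potential is a scalar, so the contributions from each charge add algebraically: V = Σ kqᵢ/rᵢ.
The distance from each corner to the centre is a√2/2 = 0.373 m.
V = k[(2.44×10⁻⁶)/(0.373) + (-4.12×10⁻⁶)/(0.373) + (5.80×10⁻⁶)/(0.373) + (5.12×10⁻⁶)/(0.373)] = 2.22×10⁵ V.

2.22×10⁵ V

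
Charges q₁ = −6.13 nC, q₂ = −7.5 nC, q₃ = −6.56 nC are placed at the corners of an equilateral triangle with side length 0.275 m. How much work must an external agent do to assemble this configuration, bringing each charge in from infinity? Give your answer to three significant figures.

The assembly work is the sum of pairwise potential energies, U = Σ_{i<j} kqᵢqⱼ/rᵢⱼ.
All three pair separations equal the side length, 0.275 m.
U = (1.50×10⁻⁶) + (1.31×10⁻⁶) + (1.61×10⁻⁶) = 4.43×10⁻⁶ J.

4.43×10⁻⁶ J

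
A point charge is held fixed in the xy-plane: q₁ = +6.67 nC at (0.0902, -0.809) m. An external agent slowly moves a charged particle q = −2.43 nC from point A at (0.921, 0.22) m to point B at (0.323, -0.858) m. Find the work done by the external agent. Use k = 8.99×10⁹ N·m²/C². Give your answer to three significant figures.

For quasistatic motion the external work equals the change in potential energy: W_ext = qΔV = q(V_B − V_A).
At A: distance to the source charge is 1.32 m; V_A = kq₁/r = 45.3 V.
At B: distance to the source charge is 0.238 m; V_B = kq₁/r = 252 V.
ΔV = V_B − V_A = 207 V.
W_ext = qΔV = (-2.43×10⁻⁹ C)(207 V) = -5.02×10⁻⁷ J.

-5.02×10⁻⁷ J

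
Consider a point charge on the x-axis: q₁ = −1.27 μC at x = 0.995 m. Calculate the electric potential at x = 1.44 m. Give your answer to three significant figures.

-2.57×10⁴ V

The total potential is the scalar sum of each charge's contribution, V = Σ kqᵢ/rᵢ.
V = k[(-1.27×10⁻⁶)/(0.445)] = -2.57×10⁴ V.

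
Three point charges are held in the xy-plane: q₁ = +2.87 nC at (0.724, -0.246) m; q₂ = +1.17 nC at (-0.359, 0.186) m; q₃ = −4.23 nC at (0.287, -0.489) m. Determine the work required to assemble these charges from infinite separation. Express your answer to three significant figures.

The assembly work is the sum of pairwise potential energies, U = Σ_{i<j} kqᵢqⱼ/rᵢⱼ.
Pair separations: r₁₂ = 1.17 m, r₁₃ = 0.500 m, r₂₃ = 0.934 m.
U = (2.59×10⁻⁸) + (-2.18×10⁻⁷) + (-4.76×10⁻⁸) = -2.40×10⁻⁷ J.

-2.40×10⁻⁷ J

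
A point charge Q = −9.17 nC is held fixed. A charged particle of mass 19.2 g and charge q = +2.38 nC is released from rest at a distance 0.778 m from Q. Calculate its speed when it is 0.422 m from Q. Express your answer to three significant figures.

4.71×10⁻³ m/s

Only the electrostatic force acts, so mechanical energy is conserved: ½mv² = U₁ − U₂ = kQq(1/r₁ − 1/r₂).
U₁ − U₂ = (8.99×10⁹ N·m²/C²)(-9.17×10⁻⁹ C)(2.38×10⁻⁹ C)(1/0.778 − 1/0.422) = 2.13×10⁻⁷ J.
v = √(2·2.13×10⁻⁷/0.0192) = 4.71×10⁻³ m/s.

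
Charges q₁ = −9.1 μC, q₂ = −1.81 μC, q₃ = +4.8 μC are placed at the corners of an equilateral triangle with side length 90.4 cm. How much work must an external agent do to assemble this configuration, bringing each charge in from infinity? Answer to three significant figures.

-0.357 J

The work to assemble the configuration equals its total potential energy, U = Σ kqᵢqⱼ/rᵢⱼ over all pairs.
All three pair separations equal the side length, 0.904 m.
U = (0.164) + (-0.434) + (-0.0864) = -0.357 J.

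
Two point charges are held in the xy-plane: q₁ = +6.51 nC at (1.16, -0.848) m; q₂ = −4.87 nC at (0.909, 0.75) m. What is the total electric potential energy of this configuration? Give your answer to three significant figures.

The assembly work is the sum of pairwise potential energies, U = Σ_{i<j} kqᵢqⱼ/rᵢⱼ.
Pair separations: r₁₂ = 1.62 m.
U = (-1.76×10⁻⁷) = -1.76×10⁻⁷ J.

-1.76×10⁻⁷ J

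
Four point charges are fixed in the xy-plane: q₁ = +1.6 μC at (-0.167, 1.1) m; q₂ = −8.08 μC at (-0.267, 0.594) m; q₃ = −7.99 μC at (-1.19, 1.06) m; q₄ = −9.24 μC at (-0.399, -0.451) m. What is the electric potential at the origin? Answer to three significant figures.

-2.82×10⁵ V

The total potential is the scalar sum of each charge's contribution, V = Σ kqᵢ/rᵢ.
Distances from the field point to each charge: r₁ = 1.11 m, r₂ = 0.651 m, r₃ = 1.59 m, r₄ = 0.602 m.
V = k[(1.60×10⁻⁶)/(1.11) + (-8.08×10⁻⁶)/(0.651) + (-7.99×10⁻⁶)/(1.59) + (-9.24×10⁻⁶)/(0.602)] = -2.82×10⁵ V.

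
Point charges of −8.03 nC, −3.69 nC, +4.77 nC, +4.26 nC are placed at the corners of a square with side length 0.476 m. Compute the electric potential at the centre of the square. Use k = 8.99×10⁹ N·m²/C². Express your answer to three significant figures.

Electric potential is a scalar, so the contributions from each charge add algebraically: V = Σ kqᵢ/rᵢ.
The distance from each corner to the centre is a√2/2 = 0.337 m.
V = k[(-8.03×10⁻⁹)/(0.337) + (-3.69×10⁻⁹)/(0.337) + (4.77×10⁻⁹)/(0.337) + (4.26×10⁻⁹)/(0.337)] = -71.8 V.

-71.8 V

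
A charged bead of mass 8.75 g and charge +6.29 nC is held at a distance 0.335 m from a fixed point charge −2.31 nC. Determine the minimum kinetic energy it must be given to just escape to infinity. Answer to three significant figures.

To just escape, total mechanical energy must reach zero at infinity: ½mv²_min + U = 0, so ½mv²_min = −U = |kQq|/r.
|U| = |kQq|/r = (8.99×10⁹ N·m²/C²)(2.31×10⁻⁹)(6.29×10⁻⁹)/(0.335) = 3.90×10⁻⁷ J.

3.90×10⁻⁷ J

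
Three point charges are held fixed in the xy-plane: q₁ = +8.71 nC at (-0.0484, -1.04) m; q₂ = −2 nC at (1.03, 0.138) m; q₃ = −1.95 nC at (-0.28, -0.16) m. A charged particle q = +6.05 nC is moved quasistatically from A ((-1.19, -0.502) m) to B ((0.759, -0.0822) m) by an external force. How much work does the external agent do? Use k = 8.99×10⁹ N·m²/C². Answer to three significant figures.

-2.54×10⁻⁷ J

For quasistatic motion the external work equals the change in potential energy: W_ext = qΔV = q(V_B − V_A).
At A: distances to the source charges are 1.26 m, 2.31 m, 0.972 m; V_A = Σ kqᵢ/rᵢ = 36.2 V.
At B: distances to the source charges are 1.25 m, 0.349 m, 1.04 m; V_B = Σ kqᵢ/rᵢ = -5.81 V.
ΔV = V_B − V_A = -42.0 V.
W_ext = qΔV = (6.05×10⁻⁹ C)(-42.0 V) = -2.54×10⁻⁷ J.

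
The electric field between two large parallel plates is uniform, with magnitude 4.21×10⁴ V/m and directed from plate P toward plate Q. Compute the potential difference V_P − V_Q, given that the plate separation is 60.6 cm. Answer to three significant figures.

2.55×10⁴ V

In a uniform field, potential decreases in the direction of E: ΔV = −E·d for a displacement d parallel to E.
Going from Q to P is a displacement of 60.6 cm opposite to the field, so V_P − V_Q = +Ed = 2.55×10⁴ V.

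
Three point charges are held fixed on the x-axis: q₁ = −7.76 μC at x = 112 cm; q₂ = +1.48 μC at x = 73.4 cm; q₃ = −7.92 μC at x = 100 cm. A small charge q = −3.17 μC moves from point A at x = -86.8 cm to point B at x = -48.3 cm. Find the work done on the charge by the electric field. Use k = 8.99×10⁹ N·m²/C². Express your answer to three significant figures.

-0.0498 J

The work done by the electric force is W_field = −ΔU = −q(V_B − V_A) = q(V_A − V_B).
At A: distances to the source charges are 1.99 m, 1.60 m, 1.87 m; V_A = Σ kqᵢ/rᵢ = -6.49×10⁴ V.
At B: distances to the source charges are 1.60 m, 1.22 m, 1.48 m; V_B = Σ kqᵢ/rᵢ = -8.06×10⁴ V.
ΔV = V_B − V_A = -1.57×10⁴ V.
W_field = −qΔV = −(-3.17×10⁻⁶ C)(-1.57×10⁴ V) = -0.0498 J.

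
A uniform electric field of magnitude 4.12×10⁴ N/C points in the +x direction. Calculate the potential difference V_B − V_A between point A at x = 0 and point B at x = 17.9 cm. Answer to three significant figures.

In a uniform field, potential decreases in the direction of E: V_B − V_A = −E·Δx.
V_B − V_A = −(4.12×10⁴ V/m)(0.179 m) = -7370 V.

-7370 V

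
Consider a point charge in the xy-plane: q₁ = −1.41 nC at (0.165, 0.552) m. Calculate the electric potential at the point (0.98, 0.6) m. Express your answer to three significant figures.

-15.5 V

Electric potential is a scalar, so the contributions from each charge add algebraically: V = Σ kqᵢ/rᵢ.
Distances from the field point to each charge: r₁ = 0.816 m.
V = k[(-1.41×10⁻⁹)/(0.816)] = -15.5 V.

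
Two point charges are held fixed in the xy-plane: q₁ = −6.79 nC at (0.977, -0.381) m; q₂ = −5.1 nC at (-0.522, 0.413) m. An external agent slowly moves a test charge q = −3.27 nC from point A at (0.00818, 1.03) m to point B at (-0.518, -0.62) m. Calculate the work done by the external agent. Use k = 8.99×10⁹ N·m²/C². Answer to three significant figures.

For quasistatic motion the external work equals the change in potential energy: W_ext = qΔV = q(V_B − V_A).
At A: distances to the source charges are 1.71 m, 0.813 m; V_A = Σ kqᵢ/rᵢ = -92.0 V.
At B: distances to the source charges are 1.51 m, 1.03 m; V_B = Σ kqᵢ/rᵢ = -84.7 V.
ΔV = V_B − V_A = 7.32 V.
W_ext = qΔV = (-3.27×10⁻⁹ C)(7.32 V) = -2.39×10⁻⁸ J.

-2.39×10⁻⁸ J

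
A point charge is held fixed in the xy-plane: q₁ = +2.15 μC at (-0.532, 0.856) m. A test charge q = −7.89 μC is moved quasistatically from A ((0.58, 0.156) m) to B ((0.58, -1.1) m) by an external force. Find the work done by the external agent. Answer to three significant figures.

For quasistatic motion the external work equals the change in potential energy: W_ext = qΔV = q(V_B − V_A).
At A: distance to the source charge is 1.31 m; V_A = kq₁/r = 1.47×10⁴ V.
At B: distance to the source charge is 2.25 m; V_B = kq₁/r = 8590 V.
ΔV = V_B − V_A = -6120 V.
W_ext = qΔV = (-7.89×10⁻⁶ C)(-6120 V) = 0.0483 J.

0.0483 J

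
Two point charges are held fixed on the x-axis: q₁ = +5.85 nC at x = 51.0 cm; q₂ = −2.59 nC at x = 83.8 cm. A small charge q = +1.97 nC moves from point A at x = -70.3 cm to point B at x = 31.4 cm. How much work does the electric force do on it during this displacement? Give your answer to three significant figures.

The work done by the electric force is W_field = −ΔU = −q(V_B − V_A) = q(V_A − V_B).
At A: distances to the source charges are 1.21 m, 1.54 m; V_A = Σ kqᵢ/rᵢ = 28.2 V.
At B: distances to the source charges are 0.196 m, 0.524 m; V_B = Σ kqᵢ/rᵢ = 224 V.
ΔV = V_B − V_A = 196 V.
W_field = −qΔV = −(1.97×10⁻⁹ C)(196 V) = -3.85×10⁻⁷ J.

-3.85×10⁻⁷ J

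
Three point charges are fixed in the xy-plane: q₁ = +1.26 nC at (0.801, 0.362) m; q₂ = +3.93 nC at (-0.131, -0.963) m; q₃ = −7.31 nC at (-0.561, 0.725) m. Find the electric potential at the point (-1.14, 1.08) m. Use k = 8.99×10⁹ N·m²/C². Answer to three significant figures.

-75.8 V

Electric potential is a scalar, so the contributions from each charge add algebraically: V = Σ kqᵢ/rᵢ.
Distances from the field point to each charge: r₁ = 2.07 m, r₂ = 2.28 m, r₃ = 0.679 m.
V = k[(1.26×10⁻⁹)/(2.07) + (3.93×10⁻⁹)/(2.28) + (-7.31×10⁻⁹)/(0.679)] = -75.8 V.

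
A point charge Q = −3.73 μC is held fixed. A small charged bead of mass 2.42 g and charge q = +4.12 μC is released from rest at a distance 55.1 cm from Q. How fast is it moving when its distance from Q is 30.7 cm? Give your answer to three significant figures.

12.8 m/s

Only the electrostatic force acts, so mechanical energy is conserved: ½mv² = U₁ − U₂ = kQq(1/r₁ − 1/r₂).
U₁ − U₂ = (8.99×10⁹ N·m²/C²)(-3.73×10⁻⁶ C)(4.12×10⁻⁶ C)(1/0.551 − 1/0.307) = 0.199 J.
v = √(2·0.199/2.42×10⁻³) = 12.8 m/s.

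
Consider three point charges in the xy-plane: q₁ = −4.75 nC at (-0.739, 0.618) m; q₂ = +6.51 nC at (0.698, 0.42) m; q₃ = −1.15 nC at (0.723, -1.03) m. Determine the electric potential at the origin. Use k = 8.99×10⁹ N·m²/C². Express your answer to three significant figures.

19.3 V

Electric potential is a scalar, so the contributions from each charge add algebraically: V = Σ kqᵢ/rᵢ.
Distances from the field point to each charge: r₁ = 0.963 m, r₂ = 0.815 m, r₃ = 1.26 m.
V = k[(-4.75×10⁻⁹)/(0.963) + (6.51×10⁻⁹)/(0.815) + (-1.15×10⁻⁹)/(1.26)] = 19.3 V.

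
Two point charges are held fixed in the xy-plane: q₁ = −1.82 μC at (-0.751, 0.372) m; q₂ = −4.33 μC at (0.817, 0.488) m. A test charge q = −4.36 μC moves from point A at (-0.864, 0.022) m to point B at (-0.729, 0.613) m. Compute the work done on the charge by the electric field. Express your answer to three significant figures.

-0.113 J

The work done by the electric force is W_field = −ΔU = −q(V_B − V_A) = q(V_A − V_B).
At A: distances to the source charges are 0.368 m, 1.74 m; V_A = Σ kqᵢ/rᵢ = -6.68×10⁴ V.
At B: distances to the source charges are 0.242 m, 1.55 m; V_B = Σ kqᵢ/rᵢ = -9.27×10⁴ V.
ΔV = V_B − V_A = -2.59×10⁴ V.
W_field = −qΔV = −(-4.36×10⁻⁶ C)(-2.59×10⁴ V) = -0.113 J.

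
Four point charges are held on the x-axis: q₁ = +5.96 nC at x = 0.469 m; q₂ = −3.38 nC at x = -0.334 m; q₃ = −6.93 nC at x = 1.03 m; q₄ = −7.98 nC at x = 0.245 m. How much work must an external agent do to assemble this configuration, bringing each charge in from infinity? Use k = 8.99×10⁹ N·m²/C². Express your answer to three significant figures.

-1.59×10⁻⁶ J

The assembly work is the sum of pairwise potential energies, U = Σ_{i<j} kqᵢqⱼ/rᵢⱼ.
Pair separations: r₁₂ = 0.803 m, r₁₃ = 0.561 m, r₁₄ = 0.224 m, r₂₃ = 1.36 m, r₂₄ = 0.579 m, r₃₄ = 0.785 m.
Summing all 6 pair terms gives U = -1.59×10⁻⁶ J.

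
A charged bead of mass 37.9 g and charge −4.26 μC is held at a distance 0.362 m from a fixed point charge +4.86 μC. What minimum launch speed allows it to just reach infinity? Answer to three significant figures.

To just escape, total mechanical energy must reach zero at infinity: ½mv²_min + U = 0, so ½mv²_min = −U = |kQq|/r.
|U| = |kQq|/r = (8.99×10⁹ N·m²/C²)(4.86×10⁻⁶)(4.26×10⁻⁶)/(0.362) = 0.514 J.
v_min = √(2|U|/m) = √(2·0.514/0.0379) = 5.21 m/s.

5.21 m/s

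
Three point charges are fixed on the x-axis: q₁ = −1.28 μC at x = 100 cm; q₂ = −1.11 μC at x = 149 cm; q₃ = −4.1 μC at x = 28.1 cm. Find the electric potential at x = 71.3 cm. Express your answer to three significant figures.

-1.38×10⁵ V

Electric potential is a scalar, so the contributions from each charge add algebraically: V = Σ kqᵢ/rᵢ.
Distances from the field point to each charge: r₁ = 0.287 m, r₂ = 0.777 m, r₃ = 0.432 m.
V = k[(-1.28×10⁻⁶)/(0.287) + (-1.11×10⁻⁶)/(0.777) + (-4.10×10⁻⁶)/(0.432)] = -1.38×10⁵ V.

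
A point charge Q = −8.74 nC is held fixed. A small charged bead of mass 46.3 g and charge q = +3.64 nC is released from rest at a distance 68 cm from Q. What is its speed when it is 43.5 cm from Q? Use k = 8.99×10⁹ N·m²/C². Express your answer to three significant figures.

Only the electrostatic force acts, so mechanical energy is conserved: ½mv² = U₁ − U₂ = kQq(1/r₁ − 1/r₂).
U₁ − U₂ = (8.99×10⁹ N·m²/C²)(-8.74×10⁻⁹ C)(3.64×10⁻⁹ C)(1/0.680 − 1/0.435) = 2.37×10⁻⁷ J.
v = √(2·2.37×10⁻⁷/0.0463) = 3.20×10⁻³ m/s.

3.20×10⁻³ m/s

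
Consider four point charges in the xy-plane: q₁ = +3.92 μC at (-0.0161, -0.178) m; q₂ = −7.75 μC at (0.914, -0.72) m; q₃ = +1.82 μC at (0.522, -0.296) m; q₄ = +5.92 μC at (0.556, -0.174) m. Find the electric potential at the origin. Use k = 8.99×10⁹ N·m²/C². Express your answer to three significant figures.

Electric potential is a scalar, so the contributions from each charge add algebraically: V = Σ kqᵢ/rᵢ.
Distances from the field point to each charge: r₁ = 0.179 m, r₂ = 1.16 m, r₃ = 0.600 m, r₄ = 0.583 m.
V = k[(3.92×10⁻⁶)/(0.179) + (-7.75×10⁻⁶)/(1.16) + (1.82×10⁻⁶)/(0.600) + (5.92×10⁻⁶)/(0.583)] = 2.56×10⁵ V.

2.56×10⁵ V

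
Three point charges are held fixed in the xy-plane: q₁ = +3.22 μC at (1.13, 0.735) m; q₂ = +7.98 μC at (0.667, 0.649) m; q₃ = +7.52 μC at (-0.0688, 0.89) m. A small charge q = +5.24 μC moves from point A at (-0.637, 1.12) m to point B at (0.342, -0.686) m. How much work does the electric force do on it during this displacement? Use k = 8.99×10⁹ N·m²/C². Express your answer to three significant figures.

0.348 J

The work done by the electric force is W_field = −ΔU = −q(V_B − V_A) = q(V_A − V_B).
At A: distances to the source charges are 1.81 m, 1.39 m, 0.613 m; V_A = Σ kqᵢ/rᵢ = 1.78×10⁵ V.
At B: distances to the source charges are 1.62 m, 1.37 m, 1.63 m; V_B = Σ kqᵢ/rᵢ = 1.12×10⁵ V.
ΔV = V_B − V_A = -6.65×10⁴ V.
W_field = −qΔV = −(5.24×10⁻⁶ C)(-6.65×10⁴ V) = 0.348 J.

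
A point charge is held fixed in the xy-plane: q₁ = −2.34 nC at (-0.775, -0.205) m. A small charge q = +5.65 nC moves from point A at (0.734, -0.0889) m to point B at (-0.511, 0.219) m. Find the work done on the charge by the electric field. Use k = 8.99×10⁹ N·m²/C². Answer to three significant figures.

The work done by the electric force is W_field = −ΔU = −q(V_B − V_A) = q(V_A − V_B).
At A: distance to the source charge is 1.51 m; V_A = kq₁/r = -13.9 V.
At B: distance to the source charge is 0.499 m; V_B = kq₁/r = -42.1 V.
ΔV = V_B − V_A = -28.2 V.
W_field = −qΔV = −(5.65×10⁻⁹ C)(-28.2 V) = 1.59×10⁻⁷ J.

1.59×10⁻⁷ J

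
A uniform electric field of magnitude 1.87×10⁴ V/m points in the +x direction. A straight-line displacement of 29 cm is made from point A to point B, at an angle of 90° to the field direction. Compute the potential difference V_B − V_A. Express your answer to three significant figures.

0 V

Only the component of displacement along E changes the potential: ΔV = −E·d·cosθ.
ΔV = −(1.87×10⁴ V/m)(0.290 m)cos90° = 0 V.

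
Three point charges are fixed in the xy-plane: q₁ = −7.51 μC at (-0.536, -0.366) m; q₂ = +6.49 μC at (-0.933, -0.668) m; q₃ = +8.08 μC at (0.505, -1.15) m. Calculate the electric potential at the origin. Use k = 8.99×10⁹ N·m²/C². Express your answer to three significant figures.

4660 V

The total potential is the scalar sum of each charge's contribution, V = Σ kqᵢ/rᵢ.
Distances from the field point to each charge: r₁ = 0.649 m, r₂ = 1.15 m, r₃ = 1.26 m.
V = k[(-7.51×10⁻⁶)/(0.649) + (6.49×10⁻⁶)/(1.15) + (8.08×10⁻⁶)/(1.26)] = 4660 V.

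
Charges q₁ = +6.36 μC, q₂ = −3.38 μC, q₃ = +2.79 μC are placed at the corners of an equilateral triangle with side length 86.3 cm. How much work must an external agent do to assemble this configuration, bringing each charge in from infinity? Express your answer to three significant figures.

The assembly work is the sum of pairwise potential energies, U = Σ_{i<j} kqᵢqⱼ/rᵢⱼ.
All three pair separations equal the side length, 0.863 m.
U = (-0.224) + (0.185) + (-0.0982) = -0.137 J.

-0.137 J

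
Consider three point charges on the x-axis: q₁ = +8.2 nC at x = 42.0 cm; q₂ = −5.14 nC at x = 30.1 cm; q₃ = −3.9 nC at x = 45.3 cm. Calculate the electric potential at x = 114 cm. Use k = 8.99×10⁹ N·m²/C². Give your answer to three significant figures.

-3.72 V

The total potential is the scalar sum of each charge's contribution, V = Σ kqᵢ/rᵢ.
Distances from the field point to each charge: r₁ = 0.720 m, r₂ = 0.839 m, r₃ = 0.687 m.
V = k[(8.20×10⁻⁹)/(0.720) + (-5.14×10⁻⁹)/(0.839) + (-3.90×10⁻⁹)/(0.687)] = -3.72 V.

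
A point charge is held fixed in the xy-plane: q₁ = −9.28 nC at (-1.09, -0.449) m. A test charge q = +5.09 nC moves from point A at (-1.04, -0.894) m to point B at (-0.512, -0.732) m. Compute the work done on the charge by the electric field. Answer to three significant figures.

-2.88×10⁻⁷ J

The work done by the electric force is W_field = −ΔU = −q(V_B − V_A) = q(V_A − V_B).
At A: distance to the source charge is 0.448 m; V_A = kq₁/r = -186 V.
At B: distance to the source charge is 0.644 m; V_B = kq₁/r = -130 V.
ΔV = V_B − V_A = 56.7 V.
W_field = −qΔV = −(5.09×10⁻⁹ C)(56.7 V) = -2.88×10⁻⁷ J.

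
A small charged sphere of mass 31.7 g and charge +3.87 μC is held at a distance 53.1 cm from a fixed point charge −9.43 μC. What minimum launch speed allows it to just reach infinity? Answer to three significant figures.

To just escape, total mechanical energy must reach zero at infinity: ½mv²_min + U = 0, so ½mv²_min = −U = |kQq|/r.
|U| = |kQq|/r = (8.99×10⁹ N·m²/C²)(9.43×10⁻⁶)(3.87×10⁻⁶)/(0.531) = 0.618 J.
v_min = √(2|U|/m) = √(2·0.618/0.0317) = 6.24 m/s.

6.24 m/s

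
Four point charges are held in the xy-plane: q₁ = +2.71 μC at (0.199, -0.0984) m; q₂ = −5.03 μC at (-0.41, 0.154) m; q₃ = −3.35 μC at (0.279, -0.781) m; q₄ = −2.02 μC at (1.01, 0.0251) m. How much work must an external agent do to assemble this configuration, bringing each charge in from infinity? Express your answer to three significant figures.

-0.114 J

The work to assemble the configuration equals its total potential energy, U = Σ kqᵢqⱼ/rᵢⱼ over all pairs.
Pair separations: r₁₂ = 0.659 m, r₁₃ = 0.687 m, r₁₄ = 0.820 m, r₂₃ = 1.16 m, r₂₄ = 1.43 m, r₃₄ = 1.09 m.
Summing all 6 pair terms gives U = -0.114 J.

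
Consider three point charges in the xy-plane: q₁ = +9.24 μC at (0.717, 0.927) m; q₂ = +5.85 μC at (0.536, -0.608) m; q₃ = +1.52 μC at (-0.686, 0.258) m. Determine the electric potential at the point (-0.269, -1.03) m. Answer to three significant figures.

1.06×10⁵ V

The total potential is the scalar sum of each charge's contribution, V = Σ kqᵢ/rᵢ.
Distances from the field point to each charge: r₁ = 2.19 m, r₂ = 0.909 m, r₃ = 1.35 m.
V = k[(9.24×10⁻⁶)/(2.19) + (5.85×10⁻⁶)/(0.909) + (1.52×10⁻⁶)/(1.35)] = 1.06×10⁵ V.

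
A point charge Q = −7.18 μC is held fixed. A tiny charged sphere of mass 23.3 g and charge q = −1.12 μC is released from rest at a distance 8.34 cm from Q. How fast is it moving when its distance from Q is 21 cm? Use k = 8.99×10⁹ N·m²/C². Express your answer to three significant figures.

Only the electrostatic force acts, so mechanical energy is conserved: ½mv² = U₁ − U₂ = kQq(1/r₁ − 1/r₂).
U₁ − U₂ = (8.99×10⁹ N·m²/C²)(-7.18×10⁻⁶ C)(-1.12×10⁻⁶ C)(1/0.0834 − 1/0.210) = 0.523 J.
v = √(2·0.523/0.0233) = 6.70 m/s.

6.70 m/s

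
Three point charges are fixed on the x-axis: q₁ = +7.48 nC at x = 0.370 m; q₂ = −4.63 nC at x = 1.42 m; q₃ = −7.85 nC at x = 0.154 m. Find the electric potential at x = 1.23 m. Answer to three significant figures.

The total potential is the scalar sum of each charge's contribution, V = Σ kqᵢ/rᵢ.
Distances from the field point to each charge: r₁ = 0.860 m, r₂ = 0.190 m, r₃ = 1.08 m.
V = k[(7.48×10⁻⁹)/(0.860) + (-4.63×10⁻⁹)/(0.190) + (-7.85×10⁻⁹)/(1.08)] = -206 V.

-206 V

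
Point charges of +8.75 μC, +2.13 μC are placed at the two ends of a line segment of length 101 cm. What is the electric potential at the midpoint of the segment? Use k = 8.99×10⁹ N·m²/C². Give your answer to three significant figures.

The total potential is the scalar sum of each charge's contribution, V = Σ kqᵢ/rᵢ.
Each charge is 0.505 m from the midpoint.
V = k[(8.75×10⁻⁶)/(0.505) + (2.13×10⁻⁶)/(0.505)] = 1.94×10⁵ V.

1.94×10⁵ V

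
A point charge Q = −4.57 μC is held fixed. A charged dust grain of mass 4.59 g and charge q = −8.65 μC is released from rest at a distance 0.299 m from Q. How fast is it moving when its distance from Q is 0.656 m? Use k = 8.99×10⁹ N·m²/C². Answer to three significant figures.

Only the electrostatic force acts, so mechanical energy is conserved: ½mv² = U₁ − U₂ = kQq(1/r₁ − 1/r₂).
U₁ − U₂ = (8.99×10⁹ N·m²/C²)(-4.57×10⁻⁶ C)(-8.65×10⁻⁶ C)(1/0.299 − 1/0.656) = 0.647 J.
v = √(2·0.647/4.59×10⁻³) = 16.8 m/s.

16.8 m/s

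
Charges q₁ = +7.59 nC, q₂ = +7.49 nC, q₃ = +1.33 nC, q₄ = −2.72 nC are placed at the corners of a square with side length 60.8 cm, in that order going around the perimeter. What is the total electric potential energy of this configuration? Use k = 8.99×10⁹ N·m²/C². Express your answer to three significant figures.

The work to assemble the configuration equals its total potential energy, U = Σ kqᵢqⱼ/rᵢⱼ over all pairs.
The four side pairs have separation 0.608 m and the two diagonal pairs 0.860 m.
Summing all 6 pair terms gives U = 5.22×10⁻⁷ J.

5.22×10⁻⁷ J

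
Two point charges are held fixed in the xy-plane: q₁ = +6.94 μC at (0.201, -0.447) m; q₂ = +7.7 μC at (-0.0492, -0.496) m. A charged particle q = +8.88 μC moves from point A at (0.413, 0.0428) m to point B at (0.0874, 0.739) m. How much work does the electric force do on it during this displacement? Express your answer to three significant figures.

The work done by the electric force is W_field = −ΔU = −q(V_B − V_A) = q(V_A − V_B).
At A: distances to the source charges are 0.534 m, 0.710 m; V_A = Σ kqᵢ/rᵢ = 2.14×10⁵ V.
At B: distances to the source charges are 1.19 m, 1.24 m; V_B = Σ kqᵢ/rᵢ = 1.08×10⁵ V.
ΔV = V_B − V_A = -1.06×10⁵ V.
W_field = −qΔV = −(8.88×10⁻⁶ C)(-1.06×10⁵ V) = 0.944 J.

0.944 J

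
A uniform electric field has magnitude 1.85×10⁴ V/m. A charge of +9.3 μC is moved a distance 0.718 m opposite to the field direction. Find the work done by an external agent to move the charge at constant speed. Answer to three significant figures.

0.124 J

The potential change for a displacement 0.718 m opposite to the field direction is ΔV = +Ed = 1.33×10⁴ V.
W_ext = qΔV = 0.124 J.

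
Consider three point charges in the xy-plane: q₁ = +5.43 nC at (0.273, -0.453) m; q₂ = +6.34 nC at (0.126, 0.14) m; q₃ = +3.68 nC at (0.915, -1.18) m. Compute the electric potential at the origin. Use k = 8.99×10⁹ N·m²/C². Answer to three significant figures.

Electric potential is a scalar, so the contributions from each charge add algebraically: V = Σ kqᵢ/rᵢ.
Distances from the field point to each charge: r₁ = 0.529 m, r₂ = 0.188 m, r₃ = 1.49 m.
V = k[(5.43×10⁻⁹)/(0.529) + (6.34×10⁻⁹)/(0.188) + (3.68×10⁻⁹)/(1.49)] = 417 V.

417 V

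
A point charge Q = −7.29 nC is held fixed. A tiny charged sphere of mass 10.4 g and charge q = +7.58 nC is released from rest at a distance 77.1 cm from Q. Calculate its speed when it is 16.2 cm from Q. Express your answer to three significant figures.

0.0216 m/s

Only the electrostatic force acts, so mechanical energy is conserved: ½mv² = U₁ − U₂ = kQq(1/r₁ − 1/r₂).
U₁ − U₂ = (8.99×10⁹ N·m²/C²)(-7.29×10⁻⁹ C)(7.58×10⁻⁹ C)(1/0.771 − 1/0.162) = 2.42×10⁻⁶ J.
v = √(2·2.42×10⁻⁶/0.0104) = 0.0216 m/s.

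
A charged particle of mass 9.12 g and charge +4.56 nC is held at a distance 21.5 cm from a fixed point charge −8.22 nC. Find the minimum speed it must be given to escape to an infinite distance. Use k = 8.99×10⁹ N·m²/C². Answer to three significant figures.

0.0185 m/s

To just escape, total mechanical energy must reach zero at infinity: ½mv²_min + U = 0, so ½mv²_min = −U = |kQq|/r.
|U| = |kQq|/r = (8.99×10⁹ N·m²/C²)(8.22×10⁻⁹)(4.56×10⁻⁹)/(0.215) = 1.57×10⁻⁶ J.
v_min = √(2|U|/m) = √(2·1.57×10⁻⁶/9.12×10⁻³) = 0.0185 m/s.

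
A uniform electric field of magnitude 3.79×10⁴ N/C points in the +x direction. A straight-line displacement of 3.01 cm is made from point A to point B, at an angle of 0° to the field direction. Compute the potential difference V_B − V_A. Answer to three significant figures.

-1140 V

Only the component of displacement along E changes the potential: ΔV = −E·d·cosθ.
ΔV = −(3.79×10⁴ V/m)(0.0301 m)cos0° = -1140 V.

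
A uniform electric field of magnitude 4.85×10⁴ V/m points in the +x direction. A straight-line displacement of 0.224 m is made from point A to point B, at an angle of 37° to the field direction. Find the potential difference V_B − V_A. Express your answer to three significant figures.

-8680 V

Only the component of displacement along E changes the potential: ΔV = −E·d·cosθ.
ΔV = −(4.85×10⁴ V/m)(0.224 m)cos37° = -8680 V.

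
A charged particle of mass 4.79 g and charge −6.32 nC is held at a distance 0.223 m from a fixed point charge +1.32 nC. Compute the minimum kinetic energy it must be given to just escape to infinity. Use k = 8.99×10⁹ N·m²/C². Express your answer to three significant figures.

3.36×10⁻⁷ J

To just escape, total mechanical energy must reach zero at infinity: ½mv²_min + U = 0, so ½mv²_min = −U = |kQq|/r.
|U| = |kQq|/r = (8.99×10⁹ N·m²/C²)(1.32×10⁻⁹)(6.32×10⁻⁹)/(0.223) = 3.36×10⁻⁷ J.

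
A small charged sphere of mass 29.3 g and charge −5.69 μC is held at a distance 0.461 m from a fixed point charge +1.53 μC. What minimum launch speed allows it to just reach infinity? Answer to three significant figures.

3.40 m/s

To just escape, total mechanical energy must reach zero at infinity: ½mv²_min + U = 0, so ½mv²_min = −U = |kQq|/r.
|U| = |kQq|/r = (8.99×10⁹ N·m²/C²)(1.53×10⁻⁶)(5.69×10⁻⁶)/(0.461) = 0.170 J.
v_min = √(2|U|/m) = √(2·0.170/0.0293) = 3.40 m/s.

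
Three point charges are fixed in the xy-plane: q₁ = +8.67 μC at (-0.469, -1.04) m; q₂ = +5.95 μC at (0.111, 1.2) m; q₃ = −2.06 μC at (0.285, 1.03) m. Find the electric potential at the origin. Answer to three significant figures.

The total potential is the scalar sum of each charge's contribution, V = Σ kqᵢ/rᵢ.
Distances from the field point to each charge: r₁ = 1.14 m, r₂ = 1.21 m, r₃ = 1.07 m.
V = k[(8.67×10⁻⁶)/(1.14) + (5.95×10⁻⁶)/(1.21) + (-2.06×10⁻⁶)/(1.07)] = 9.54×10⁴ V.

9.54×10⁴ V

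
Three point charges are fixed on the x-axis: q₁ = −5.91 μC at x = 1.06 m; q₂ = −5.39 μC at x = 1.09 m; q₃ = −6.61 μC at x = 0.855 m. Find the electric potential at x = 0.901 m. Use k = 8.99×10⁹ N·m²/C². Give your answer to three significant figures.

-1.88×10⁶ V

The total potential is the scalar sum of each charge's contribution, V = Σ kqᵢ/rᵢ.
Distances from the field point to each charge: r₁ = 0.159 m, r₂ = 0.189 m, r₃ = 0.0460 m.
V = k[(-5.91×10⁻⁶)/(0.159) + (-5.39×10⁻⁶)/(0.189) + (-6.61×10⁻⁶)/(0.0460)] = -1.88×10⁶ V.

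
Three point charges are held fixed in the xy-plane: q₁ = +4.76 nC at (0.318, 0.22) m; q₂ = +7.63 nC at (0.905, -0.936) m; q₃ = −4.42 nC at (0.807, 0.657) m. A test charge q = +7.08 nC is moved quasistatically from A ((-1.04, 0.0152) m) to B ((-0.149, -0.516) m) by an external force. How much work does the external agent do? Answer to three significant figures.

For quasistatic motion the external work equals the change in potential energy: W_ext = qΔV = q(V_B − V_A).
At A: distances to the source charges are 1.37 m, 2.17 m, 1.96 m; V_A = Σ kqᵢ/rᵢ = 42.5 V.
At B: distances to the source charges are 0.872 m, 1.13 m, 1.51 m; V_B = Σ kqᵢ/rᵢ = 83.3 V.
ΔV = V_B − V_A = 40.8 V.
W_ext = qΔV = (7.08×10⁻⁹ C)(40.8 V) = 2.89×10⁻⁷ J.

2.89×10⁻⁷ J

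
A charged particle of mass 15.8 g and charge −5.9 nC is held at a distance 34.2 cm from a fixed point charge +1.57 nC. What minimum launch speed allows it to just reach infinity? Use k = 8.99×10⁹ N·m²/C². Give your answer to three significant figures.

To just escape, total mechanical energy must reach zero at infinity: ½mv²_min + U = 0, so ½mv²_min = −U = |kQq|/r.
|U| = |kQq|/r = (8.99×10⁹ N·m²/C²)(1.57×10⁻⁹)(5.90×10⁻⁹)/(0.342) = 2.43×10⁻⁷ J.
v_min = √(2|U|/m) = √(2·2.43×10⁻⁷/0.0158) = 5.55×10⁻³ m/s.

5.55×10⁻³ m/s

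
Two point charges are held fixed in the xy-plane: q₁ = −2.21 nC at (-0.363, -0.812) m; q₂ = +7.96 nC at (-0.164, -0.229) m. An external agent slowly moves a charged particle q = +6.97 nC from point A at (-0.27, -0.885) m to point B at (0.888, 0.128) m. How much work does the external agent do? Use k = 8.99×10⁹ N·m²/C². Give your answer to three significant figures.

7.81×10⁻⁷ J

For quasistatic motion the external work equals the change in potential energy: W_ext = qΔV = q(V_B − V_A).
At A: distances to the source charges are 0.118 m, 0.665 m; V_A = Σ kqᵢ/rᵢ = -60.4 V.
At B: distances to the source charges are 1.56 m, 1.11 m; V_B = Σ kqᵢ/rᵢ = 51.7 V.
ΔV = V_B − V_A = 112 V.
W_ext = qΔV = (6.97×10⁻⁹ C)(112 V) = 7.81×10⁻⁷ J.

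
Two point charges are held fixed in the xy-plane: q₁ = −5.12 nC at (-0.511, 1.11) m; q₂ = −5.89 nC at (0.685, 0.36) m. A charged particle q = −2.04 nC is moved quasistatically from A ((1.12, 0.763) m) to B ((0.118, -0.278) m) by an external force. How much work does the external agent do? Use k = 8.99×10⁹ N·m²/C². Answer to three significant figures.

-5.03×10⁻⁸ J

For quasistatic motion the external work equals the change in potential energy: W_ext = qΔV = q(V_B − V_A).
At A: distances to the source charges are 1.67 m, 0.593 m; V_A = Σ kqᵢ/rᵢ = -117 V.
At B: distances to the source charges are 1.52 m, 0.854 m; V_B = Σ kqᵢ/rᵢ = -92.2 V.
ΔV = V_B − V_A = 24.7 V.
W_ext = qΔV = (-2.04×10⁻⁹ C)(24.7 V) = -5.03×10⁻⁸ J.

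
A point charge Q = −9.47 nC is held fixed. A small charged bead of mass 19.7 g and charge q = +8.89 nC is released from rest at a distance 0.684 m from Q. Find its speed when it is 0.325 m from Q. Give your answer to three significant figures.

Only the electrostatic force acts, so mechanical energy is conserved: ½mv² = U₁ − U₂ = kQq(1/r₁ − 1/r₂).
U₁ − U₂ = (8.99×10⁹ N·m²/C²)(-9.47×10⁻⁹ C)(8.89×10⁻⁹ C)(1/0.684 − 1/0.325) = 1.22×10⁻⁶ J.
v = √(2·1.22×10⁻⁶/0.0197) = 0.0111 m/s.

0.0111 m/s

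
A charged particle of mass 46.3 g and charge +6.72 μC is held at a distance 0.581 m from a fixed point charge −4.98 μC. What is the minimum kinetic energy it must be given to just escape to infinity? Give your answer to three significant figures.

0.518 J

To just escape, total mechanical energy must reach zero at infinity: ½mv²_min + U = 0, so ½mv²_min = −U = |kQq|/r.
|U| = |kQq|/r = (8.99×10⁹ N·m²/C²)(4.98×10⁻⁶)(6.72×10⁻⁶)/(0.581) = 0.518 J.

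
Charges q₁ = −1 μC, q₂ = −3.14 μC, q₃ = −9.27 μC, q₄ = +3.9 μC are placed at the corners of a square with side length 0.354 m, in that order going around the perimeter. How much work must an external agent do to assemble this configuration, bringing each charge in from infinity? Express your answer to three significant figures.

-0.252 J

The assembly work is the sum of pairwise potential energies, U = Σ_{i<j} kqᵢqⱼ/rᵢⱼ.
The four side pairs have separation 0.354 m and the two diagonal pairs 0.501 m.
Summing all 6 pair terms gives U = -0.252 J.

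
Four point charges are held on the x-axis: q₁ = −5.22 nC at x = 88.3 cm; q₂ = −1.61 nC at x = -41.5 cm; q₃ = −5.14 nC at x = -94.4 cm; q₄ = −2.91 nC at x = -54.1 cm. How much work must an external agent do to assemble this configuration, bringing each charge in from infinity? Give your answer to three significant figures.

1.09×10⁻⁶ J

The assembly work is the sum of pairwise potential energies, U = Σ_{i<j} kqᵢqⱼ/rᵢⱼ.
Pair separations: r₁₂ = 1.30 m, r₁₃ = 1.83 m, r₁₄ = 1.42 m, r₂₃ = 0.529 m, r₂₄ = 0.126 m, r₃₄ = 0.403 m.
Summing all 6 pair terms gives U = 1.09×10⁻⁶ J.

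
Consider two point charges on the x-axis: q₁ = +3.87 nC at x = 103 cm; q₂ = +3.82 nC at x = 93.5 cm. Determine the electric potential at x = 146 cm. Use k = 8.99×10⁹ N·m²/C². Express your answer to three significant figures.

146 V

The total potential is the scalar sum of each charge's contribution, V = Σ kqᵢ/rᵢ.
Distances from the field point to each charge: r₁ = 0.430 m, r₂ = 0.525 m.
V = k[(3.87×10⁻⁹)/(0.430) + (3.82×10⁻⁹)/(0.525)] = 146 V.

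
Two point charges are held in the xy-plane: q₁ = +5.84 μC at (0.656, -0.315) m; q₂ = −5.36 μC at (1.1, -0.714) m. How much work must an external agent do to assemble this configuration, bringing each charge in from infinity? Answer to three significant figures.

-0.471 J

The work to assemble the configuration equals its total potential energy, U = Σ kqᵢqⱼ/rᵢⱼ over all pairs.
Pair separations: r₁₂ = 0.597 m.
U = (-0.471) = -0.471 J.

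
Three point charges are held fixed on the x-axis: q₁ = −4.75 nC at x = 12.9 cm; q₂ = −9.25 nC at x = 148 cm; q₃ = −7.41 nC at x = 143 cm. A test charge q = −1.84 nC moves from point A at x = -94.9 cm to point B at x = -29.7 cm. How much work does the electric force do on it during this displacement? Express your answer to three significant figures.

-1.54×10⁻⁷ J

The work done by the electric force is W_field = −ΔU = −q(V_B − V_A) = q(V_A − V_B).
At A: distances to the source charges are 1.08 m, 2.43 m, 2.38 m; V_A = Σ kqᵢ/rᵢ = -102 V.
At B: distances to the source charges are 0.426 m, 1.78 m, 1.73 m; V_B = Σ kqᵢ/rᵢ = -186 V.
ΔV = V_B − V_A = -83.8 V.
W_field = −qΔV = −(-1.84×10⁻⁹ C)(-83.8 V) = -1.54×10⁻⁷ J.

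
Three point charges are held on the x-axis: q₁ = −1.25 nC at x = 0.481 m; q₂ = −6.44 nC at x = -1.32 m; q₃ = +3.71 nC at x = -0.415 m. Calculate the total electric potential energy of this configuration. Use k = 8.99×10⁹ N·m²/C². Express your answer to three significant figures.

The assembly work is the sum of pairwise potential energies, U = Σ_{i<j} kqᵢqⱼ/rᵢⱼ.
Pair separations: r₁₂ = 1.80 m, r₁₃ = 0.896 m, r₂₃ = 0.905 m.
U = (4.02×10⁻⁸) + (-4.65×10⁻⁸) + (-2.37×10⁻⁷) = -2.44×10⁻⁷ J.

-2.44×10⁻⁷ J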